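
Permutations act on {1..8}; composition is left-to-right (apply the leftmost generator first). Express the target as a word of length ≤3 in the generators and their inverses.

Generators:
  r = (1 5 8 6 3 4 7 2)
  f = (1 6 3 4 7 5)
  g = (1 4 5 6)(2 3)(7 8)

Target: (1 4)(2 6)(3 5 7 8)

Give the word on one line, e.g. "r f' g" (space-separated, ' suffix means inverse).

r' g r

  after r': (1 2 7 4 3 6 8 5)
  after g: (1 3)(2 8 6 7 5 4)
  after r: (1 4)(2 6)(3 5 7 8)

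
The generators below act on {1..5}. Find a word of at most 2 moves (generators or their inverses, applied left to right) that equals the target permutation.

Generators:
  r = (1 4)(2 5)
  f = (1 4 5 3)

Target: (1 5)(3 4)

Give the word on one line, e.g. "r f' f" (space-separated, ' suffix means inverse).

  after f: (1 4 5 3)
  after f: (1 5)(3 4)

f f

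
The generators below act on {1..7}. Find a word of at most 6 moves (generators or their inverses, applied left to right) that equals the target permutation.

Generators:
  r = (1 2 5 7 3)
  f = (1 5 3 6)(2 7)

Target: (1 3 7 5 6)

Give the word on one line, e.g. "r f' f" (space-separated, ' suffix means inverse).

  after r: (1 2 5 7 3)
  after f': (1 7 5 2)(3 6)
  after r': (1 5)(2 3 6 7)
  after f': (2 5 6)
  after r': (1 3 7 5 6)

r f' r' f' r'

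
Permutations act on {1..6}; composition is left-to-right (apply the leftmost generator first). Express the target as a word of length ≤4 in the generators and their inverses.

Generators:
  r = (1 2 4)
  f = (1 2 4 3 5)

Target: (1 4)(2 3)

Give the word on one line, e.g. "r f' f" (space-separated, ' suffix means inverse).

f' r' f r'

  after f': (1 5 3 4 2)
  after r': (1 5 3 2 4)
  after f: (2 3 4)
  after r': (1 4)(2 3)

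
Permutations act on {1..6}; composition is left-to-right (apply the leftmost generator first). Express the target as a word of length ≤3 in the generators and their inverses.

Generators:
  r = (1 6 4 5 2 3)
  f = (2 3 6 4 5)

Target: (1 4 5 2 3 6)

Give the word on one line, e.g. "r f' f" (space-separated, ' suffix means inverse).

  after f': (2 5 4 6 3)
  after r: (1 6)
  after f: (1 4 5 2 3 6)

f' r f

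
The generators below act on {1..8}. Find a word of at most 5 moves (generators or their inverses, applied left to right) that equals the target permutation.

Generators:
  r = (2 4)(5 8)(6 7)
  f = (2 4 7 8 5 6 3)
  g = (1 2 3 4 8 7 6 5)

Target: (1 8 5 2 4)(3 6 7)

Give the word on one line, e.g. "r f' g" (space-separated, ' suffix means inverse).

r g' r f r'

  after r: (2 4)(5 8)(6 7)
  after g': (1 5 4)(2 3)(6 8)
  after r: (1 8 7 6 5 2 3 4)
  after f: (1 5 4)(3 7)
  after r': (1 8 5 2 4)(3 6 7)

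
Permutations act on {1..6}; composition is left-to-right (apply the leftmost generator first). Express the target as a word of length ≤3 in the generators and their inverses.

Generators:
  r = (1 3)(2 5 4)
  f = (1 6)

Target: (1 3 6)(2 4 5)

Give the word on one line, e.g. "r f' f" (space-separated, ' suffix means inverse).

r' f'

  after r': (1 3)(2 4 5)
  after f': (1 3 6)(2 4 5)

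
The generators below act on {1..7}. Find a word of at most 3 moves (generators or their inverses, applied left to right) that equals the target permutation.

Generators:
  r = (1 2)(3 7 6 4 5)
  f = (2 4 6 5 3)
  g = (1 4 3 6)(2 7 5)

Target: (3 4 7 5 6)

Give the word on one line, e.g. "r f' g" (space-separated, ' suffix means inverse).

  after r': (1 2)(3 5 4 6 7)
  after r': (3 4 7 5 6)

r' r'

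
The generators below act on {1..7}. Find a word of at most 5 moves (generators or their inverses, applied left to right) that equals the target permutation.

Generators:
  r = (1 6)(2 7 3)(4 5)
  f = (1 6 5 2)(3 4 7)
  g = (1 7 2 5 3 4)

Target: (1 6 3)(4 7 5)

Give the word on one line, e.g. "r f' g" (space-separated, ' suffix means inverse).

g' g' f r' f'

  after g': (1 4 3 5 2 7)
  after g': (1 3 2)(4 5 7)
  after f: (1 4 2 6 5 3)
  after r': (1 5 7 2)(3 6 4)
  after f': (1 6 3)(4 7 5)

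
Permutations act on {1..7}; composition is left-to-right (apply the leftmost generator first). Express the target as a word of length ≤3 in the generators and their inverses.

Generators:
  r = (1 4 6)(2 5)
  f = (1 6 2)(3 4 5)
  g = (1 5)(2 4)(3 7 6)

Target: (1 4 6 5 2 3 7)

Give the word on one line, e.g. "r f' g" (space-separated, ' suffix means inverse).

  after g: (1 5)(2 4)(3 7 6)
  after f: (1 3 7 2 5 6 4)
  after f: (1 4 6 5 2 3 7)

g f f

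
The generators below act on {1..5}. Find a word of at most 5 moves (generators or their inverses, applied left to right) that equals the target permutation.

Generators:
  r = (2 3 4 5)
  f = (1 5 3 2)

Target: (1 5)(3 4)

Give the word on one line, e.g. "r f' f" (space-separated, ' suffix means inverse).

r' r' r' f

  after r': (2 5 4 3)
  after r': (2 4)(3 5)
  after r': (2 3 4 5)
  after f: (1 5)(3 4)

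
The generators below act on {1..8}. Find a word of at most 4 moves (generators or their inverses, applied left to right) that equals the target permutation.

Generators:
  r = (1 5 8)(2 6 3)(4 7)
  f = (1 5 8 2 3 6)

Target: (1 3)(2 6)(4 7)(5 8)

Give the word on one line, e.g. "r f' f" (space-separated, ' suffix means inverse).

  after f': (1 6 3 2 8 5)
  after f': (1 3 8)(2 5 6)
  after r': (1 6 3 5 2)(4 7)
  after f': (1 3)(2 6)(4 7)(5 8)

f' f' r' f'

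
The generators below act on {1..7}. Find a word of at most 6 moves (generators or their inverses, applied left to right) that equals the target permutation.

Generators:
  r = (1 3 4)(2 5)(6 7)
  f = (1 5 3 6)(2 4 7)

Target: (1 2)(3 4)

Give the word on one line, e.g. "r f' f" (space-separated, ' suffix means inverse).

  after f': (1 6 3 5)(2 7 4)
  after r: (1 7)(2 6 4 5 3)
  after r: (1 6)(2 7 3 5 4)
  after r: (1 7 4 5)(2 6 3)
  after f: (1 2)(3 4)

f' r r r f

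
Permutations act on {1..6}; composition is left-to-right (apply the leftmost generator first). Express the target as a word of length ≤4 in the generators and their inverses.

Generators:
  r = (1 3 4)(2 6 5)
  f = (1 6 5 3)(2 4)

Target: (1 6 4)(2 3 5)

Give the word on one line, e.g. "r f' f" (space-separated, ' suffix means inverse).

  after f: (1 6 5 3)(2 4)
  after r: (1 5 4 6 2)
  after f': (1 6 4)(2 3 5)

f r f'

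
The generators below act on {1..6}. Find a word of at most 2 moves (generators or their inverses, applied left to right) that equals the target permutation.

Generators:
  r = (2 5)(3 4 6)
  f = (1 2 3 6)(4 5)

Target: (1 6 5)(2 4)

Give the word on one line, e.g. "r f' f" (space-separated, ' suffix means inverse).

  after r': (2 5)(3 6 4)
  after f': (1 6 5)(2 4)

r' f'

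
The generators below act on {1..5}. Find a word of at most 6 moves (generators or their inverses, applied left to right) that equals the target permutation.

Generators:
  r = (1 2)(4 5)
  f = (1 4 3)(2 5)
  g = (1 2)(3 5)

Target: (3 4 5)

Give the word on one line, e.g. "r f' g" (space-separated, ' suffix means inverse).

  after r: (1 2)(4 5)
  after g: (3 5 4)
  after r': (1 2)(3 4)
  after g: (3 4 5)

r g r' g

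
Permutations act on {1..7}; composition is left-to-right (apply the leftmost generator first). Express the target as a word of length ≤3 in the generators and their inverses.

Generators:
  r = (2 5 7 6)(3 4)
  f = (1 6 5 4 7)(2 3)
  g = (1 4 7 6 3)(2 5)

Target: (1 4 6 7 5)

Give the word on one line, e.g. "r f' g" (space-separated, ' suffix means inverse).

  after f': (1 7 4 5 6)(2 3)
  after f': (1 4 6 7 5)

f' f'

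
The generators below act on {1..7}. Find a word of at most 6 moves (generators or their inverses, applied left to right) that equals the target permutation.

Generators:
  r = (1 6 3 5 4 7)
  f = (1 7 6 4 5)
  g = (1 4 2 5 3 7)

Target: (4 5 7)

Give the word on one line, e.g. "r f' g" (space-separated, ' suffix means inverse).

  after r': (1 7 4 5 3 6)
  after g': (1 3 6 7)(2 4)
  after r': (1 6 4 2 5 3)
  after f': (1 7)(2 4)(3 5)
  after g: (4 5 7)

r' g' r' f' g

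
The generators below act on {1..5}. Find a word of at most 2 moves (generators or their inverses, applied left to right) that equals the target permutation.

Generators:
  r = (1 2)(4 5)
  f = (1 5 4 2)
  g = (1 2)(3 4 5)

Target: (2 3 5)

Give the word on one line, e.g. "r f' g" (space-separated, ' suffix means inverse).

f' g'

  after f': (1 2 4 5)
  after g': (2 3 5)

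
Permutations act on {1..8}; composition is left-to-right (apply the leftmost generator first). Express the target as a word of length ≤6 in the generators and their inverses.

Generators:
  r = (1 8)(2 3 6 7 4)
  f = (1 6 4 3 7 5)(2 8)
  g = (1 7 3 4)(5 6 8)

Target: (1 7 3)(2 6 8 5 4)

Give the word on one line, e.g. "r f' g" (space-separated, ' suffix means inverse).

  after g': (1 4 3 7)(5 8 6)
  after g': (1 3)(4 7)(5 6 8)
  after r: (1 6)(2 3 8 5 7)
  after r: (1 7 3)(2 6 8 5 4)

g' g' r r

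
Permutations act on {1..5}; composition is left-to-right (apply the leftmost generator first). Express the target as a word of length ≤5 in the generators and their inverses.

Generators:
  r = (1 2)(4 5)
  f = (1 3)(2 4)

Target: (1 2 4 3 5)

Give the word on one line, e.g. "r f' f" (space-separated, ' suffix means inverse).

  after f: (1 3)(2 4)
  after r: (1 3 2 5 4)
  after f: (2 5)(3 4)
  after r': (1 2 4 3 5)

f r f r'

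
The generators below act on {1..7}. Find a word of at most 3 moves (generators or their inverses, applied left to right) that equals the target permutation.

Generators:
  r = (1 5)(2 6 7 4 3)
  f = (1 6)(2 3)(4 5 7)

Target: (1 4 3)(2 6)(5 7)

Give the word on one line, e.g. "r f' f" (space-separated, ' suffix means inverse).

  after r': (1 5)(2 3 4 7 6)
  after f: (1 7)(3 5 6)
  after r: (1 4 3)(2 6)(5 7)

r' f r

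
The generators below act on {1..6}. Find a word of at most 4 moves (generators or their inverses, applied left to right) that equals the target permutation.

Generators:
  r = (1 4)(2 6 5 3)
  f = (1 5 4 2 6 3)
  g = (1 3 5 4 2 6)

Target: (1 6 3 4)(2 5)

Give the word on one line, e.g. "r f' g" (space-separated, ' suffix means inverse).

f' r f

  after f': (1 3 6 2 4 5)
  after r: (1 2)(3 5 4)
  after f: (1 6 3 4)(2 5)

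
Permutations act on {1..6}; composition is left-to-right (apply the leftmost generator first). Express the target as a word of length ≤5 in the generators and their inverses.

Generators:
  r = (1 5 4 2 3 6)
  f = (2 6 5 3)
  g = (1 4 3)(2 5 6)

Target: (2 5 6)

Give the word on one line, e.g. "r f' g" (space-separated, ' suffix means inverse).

  after g': (1 3 4)(2 6 5)
  after r: (1 6 4 5 3 2)
  after r: (2 5 6)

g' r r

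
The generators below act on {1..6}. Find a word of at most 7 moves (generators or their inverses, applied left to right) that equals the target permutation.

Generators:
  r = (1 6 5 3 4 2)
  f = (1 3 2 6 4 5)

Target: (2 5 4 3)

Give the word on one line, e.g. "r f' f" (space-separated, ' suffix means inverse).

f' f' r' f r

  after f': (1 5 4 6 2 3)
  after f': (1 4 2)(3 5 6)
  after r': (1 3 6 5)
  after f: (1 2 6)(3 4 5)
  after r: (2 5 4 3)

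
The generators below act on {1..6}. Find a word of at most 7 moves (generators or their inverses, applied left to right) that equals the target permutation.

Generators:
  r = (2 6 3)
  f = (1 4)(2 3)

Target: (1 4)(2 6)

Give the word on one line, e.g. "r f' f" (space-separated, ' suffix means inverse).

r' f' r f' f'

  after r': (2 3 6)
  after f': (1 4)(3 6)
  after r: (1 4)(2 6)
  after f': (2 6 3)
  after f': (1 4)(2 6)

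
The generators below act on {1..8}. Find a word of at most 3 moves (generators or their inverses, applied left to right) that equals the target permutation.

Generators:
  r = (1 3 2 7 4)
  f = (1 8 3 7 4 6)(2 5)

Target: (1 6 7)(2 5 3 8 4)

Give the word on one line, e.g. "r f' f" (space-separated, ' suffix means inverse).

f' r'

  after f': (1 6 4 7 3 8)(2 5)
  after r': (1 6 7)(2 5 3 8 4)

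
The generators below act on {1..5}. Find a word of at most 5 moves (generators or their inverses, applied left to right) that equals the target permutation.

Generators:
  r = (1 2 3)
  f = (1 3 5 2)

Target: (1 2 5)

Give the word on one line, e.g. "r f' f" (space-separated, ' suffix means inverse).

  after r: (1 2 3)
  after r: (1 3 2)
  after f': (3 5)
  after f': (1 2 5)

r r f' f'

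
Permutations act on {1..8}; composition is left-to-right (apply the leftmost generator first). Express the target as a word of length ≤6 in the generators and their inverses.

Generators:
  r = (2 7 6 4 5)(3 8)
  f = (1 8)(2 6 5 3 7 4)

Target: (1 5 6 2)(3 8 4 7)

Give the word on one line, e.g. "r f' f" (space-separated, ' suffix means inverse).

r' f r' f'

  after r': (2 5 4 6 7)(3 8)
  after f: (1 8 7 6 4 5 2 3)
  after r': (1 3)(2 8)
  after f': (1 5 6 2)(3 8 4 7)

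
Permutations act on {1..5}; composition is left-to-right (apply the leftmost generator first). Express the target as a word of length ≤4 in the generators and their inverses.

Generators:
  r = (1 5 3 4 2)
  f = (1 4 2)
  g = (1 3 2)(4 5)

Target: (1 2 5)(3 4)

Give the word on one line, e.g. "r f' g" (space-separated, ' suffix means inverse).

r' g' g' g'

  after r': (1 2 4 3 5)
  after g': (1 3 4)(2 5)
  after g': (2 4)(3 5)
  after g': (1 2 5)(3 4)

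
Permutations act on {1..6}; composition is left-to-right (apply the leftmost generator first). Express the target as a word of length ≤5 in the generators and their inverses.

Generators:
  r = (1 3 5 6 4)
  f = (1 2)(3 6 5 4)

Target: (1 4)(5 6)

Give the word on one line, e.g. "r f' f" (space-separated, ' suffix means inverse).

r' f' f' r

  after r': (1 4 6 5 3)
  after f': (1 5 4 3 2)
  after f': (1 6 3)
  after r: (1 4)(5 6)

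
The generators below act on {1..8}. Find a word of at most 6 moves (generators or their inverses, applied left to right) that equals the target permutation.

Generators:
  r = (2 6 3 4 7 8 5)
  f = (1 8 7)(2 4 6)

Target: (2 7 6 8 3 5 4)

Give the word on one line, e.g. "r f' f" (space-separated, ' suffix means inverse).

r r r r

  after r: (2 6 3 4 7 8 5)
  after r: (2 3 7 5 6 4 8)
  after r: (2 4 5 3 8 6 7)
  after r: (2 7 6 8 3 5 4)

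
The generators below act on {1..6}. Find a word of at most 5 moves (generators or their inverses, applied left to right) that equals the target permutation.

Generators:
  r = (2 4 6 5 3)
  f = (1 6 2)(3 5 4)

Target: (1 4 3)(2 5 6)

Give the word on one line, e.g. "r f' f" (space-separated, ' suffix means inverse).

  after f: (1 6 2)(3 5 4)
  after r: (1 5 6 4 2)
  after f': (1 3 4 6 5)
  after r': (1 5)(2 3)
  after f: (1 4 3)(2 5 6)

f r f' r' f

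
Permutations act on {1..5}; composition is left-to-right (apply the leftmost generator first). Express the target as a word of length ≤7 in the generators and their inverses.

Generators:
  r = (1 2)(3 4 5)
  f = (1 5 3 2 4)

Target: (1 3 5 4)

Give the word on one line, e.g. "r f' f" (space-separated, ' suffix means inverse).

  after r': (1 2)(3 5 4)
  after f': (1 3)(2 4 5)
  after f': (1 5 3 4)
  after r': (1 4 2)
  after r': (1 3 5 4)

r' f' f' r' r'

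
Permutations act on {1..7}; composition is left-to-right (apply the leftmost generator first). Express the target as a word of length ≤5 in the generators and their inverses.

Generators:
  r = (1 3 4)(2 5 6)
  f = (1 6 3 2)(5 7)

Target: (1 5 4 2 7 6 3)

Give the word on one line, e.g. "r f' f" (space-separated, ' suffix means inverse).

  after r: (1 3 4)(2 5 6)
  after f: (1 2 7 5 3 4 6)
  after r: (1 5 4 2 7 6 3)

r f r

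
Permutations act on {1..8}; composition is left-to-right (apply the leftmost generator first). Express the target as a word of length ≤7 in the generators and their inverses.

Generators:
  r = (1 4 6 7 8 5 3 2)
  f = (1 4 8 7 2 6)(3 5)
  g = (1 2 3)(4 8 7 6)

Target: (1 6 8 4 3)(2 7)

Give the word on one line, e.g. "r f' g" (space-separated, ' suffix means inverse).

  after f': (1 6 2 7 8 4)(3 5)
  after g': (1 7 4 3 5 2 8 6)
  after f': (1 8 2 4 5 7)
  after g': (1 4 5 8)(2 6 7 3)
  after r: (1 6 8 4 3)(2 7)

f' g' f' g' r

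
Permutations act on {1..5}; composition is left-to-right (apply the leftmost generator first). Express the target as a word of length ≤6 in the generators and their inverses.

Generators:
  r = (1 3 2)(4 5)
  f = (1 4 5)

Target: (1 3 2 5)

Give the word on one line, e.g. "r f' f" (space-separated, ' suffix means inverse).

  after r: (1 3 2)(4 5)
  after f': (1 3 2 5)
  after f': (1 3 2 4)
  after f': (1 3 2)(4 5)
  after f': (1 3 2 5)

r f' f' f' f'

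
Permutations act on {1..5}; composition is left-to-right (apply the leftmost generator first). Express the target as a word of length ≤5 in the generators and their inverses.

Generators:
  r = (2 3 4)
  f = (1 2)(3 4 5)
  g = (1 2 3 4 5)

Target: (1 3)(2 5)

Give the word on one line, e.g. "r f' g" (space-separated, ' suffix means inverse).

g' g' r r

  after g': (1 5 4 3 2)
  after g': (1 4 2 5 3)
  after r: (1 2 5 4 3)
  after r: (1 3)(2 5)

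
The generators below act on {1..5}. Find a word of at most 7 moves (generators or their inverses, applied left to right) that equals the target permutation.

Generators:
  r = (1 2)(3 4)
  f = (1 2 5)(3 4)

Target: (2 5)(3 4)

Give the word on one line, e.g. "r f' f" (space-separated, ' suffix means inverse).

f' r r f' r

  after f': (1 5 2)(3 4)
  after r: (1 5)
  after r: (1 5 2)(3 4)
  after f': (1 2 5)
  after r: (2 5)(3 4)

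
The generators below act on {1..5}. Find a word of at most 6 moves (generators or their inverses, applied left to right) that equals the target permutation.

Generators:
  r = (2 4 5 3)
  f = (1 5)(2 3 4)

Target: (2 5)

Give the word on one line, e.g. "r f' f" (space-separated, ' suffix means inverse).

f' r f r f'

  after f': (1 5)(2 4 3)
  after r: (1 3 4 2 5)
  after f: (1 4 3 2)
  after r: (1 5 3 4 2)
  after f': (2 5)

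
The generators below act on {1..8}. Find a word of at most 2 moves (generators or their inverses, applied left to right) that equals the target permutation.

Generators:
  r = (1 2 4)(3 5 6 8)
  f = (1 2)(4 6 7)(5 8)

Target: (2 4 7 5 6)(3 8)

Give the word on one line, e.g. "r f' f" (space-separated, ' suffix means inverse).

f' r'

  after f': (1 2)(4 7 6)(5 8)
  after r': (2 4 7 5 6)(3 8)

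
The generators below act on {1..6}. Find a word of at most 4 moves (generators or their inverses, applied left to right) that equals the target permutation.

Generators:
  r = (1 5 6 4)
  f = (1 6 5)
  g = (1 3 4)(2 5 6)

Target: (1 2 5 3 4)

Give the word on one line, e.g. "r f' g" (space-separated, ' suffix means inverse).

  after f: (1 6 5)
  after g: (1 2 5 3 4)

f g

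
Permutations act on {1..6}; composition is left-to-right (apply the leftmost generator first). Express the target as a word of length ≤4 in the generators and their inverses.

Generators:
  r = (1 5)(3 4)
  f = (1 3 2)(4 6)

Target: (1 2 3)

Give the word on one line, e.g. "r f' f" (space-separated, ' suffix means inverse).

  after f: (1 3 2)(4 6)
  after f: (1 2 3)
  after r: (1 2 4 3 5)
  after r: (1 2 3)

f f r r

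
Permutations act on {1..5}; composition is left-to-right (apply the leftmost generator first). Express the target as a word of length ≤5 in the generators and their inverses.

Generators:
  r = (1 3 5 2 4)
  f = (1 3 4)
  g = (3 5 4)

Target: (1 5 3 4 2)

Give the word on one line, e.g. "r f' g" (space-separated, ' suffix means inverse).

g' r' g r

  after g': (3 4 5)
  after r': (1 4 3 2 5)
  after g: (1 3 2 4 5)
  after r: (1 5 3 4 2)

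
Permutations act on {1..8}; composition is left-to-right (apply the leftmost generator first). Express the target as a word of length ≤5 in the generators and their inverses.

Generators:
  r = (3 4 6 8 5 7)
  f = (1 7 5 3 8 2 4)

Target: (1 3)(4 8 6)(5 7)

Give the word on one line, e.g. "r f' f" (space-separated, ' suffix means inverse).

f r' f' r' f

  after f: (1 7 5 3 8 2 4)
  after r': (1 5 7 8 2 3 6 4)
  after f': (1 7 3 6 2 5)
  after r': (1 5)(2 8 6)(3 4)
  after f: (1 3)(4 8 6)(5 7)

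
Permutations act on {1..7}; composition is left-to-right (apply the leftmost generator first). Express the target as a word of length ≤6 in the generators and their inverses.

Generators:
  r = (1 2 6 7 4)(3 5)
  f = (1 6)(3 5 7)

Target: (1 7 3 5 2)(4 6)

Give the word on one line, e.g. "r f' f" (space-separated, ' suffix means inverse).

r f' r' f' r

  after r: (1 2 6 7 4)(3 5)
  after f': (1 2)(4 6 5 7)
  after r': (2 4)(3 5 6)
  after f': (1 6 7 5)(2 4)
  after r: (1 7 3 5 2)(4 6)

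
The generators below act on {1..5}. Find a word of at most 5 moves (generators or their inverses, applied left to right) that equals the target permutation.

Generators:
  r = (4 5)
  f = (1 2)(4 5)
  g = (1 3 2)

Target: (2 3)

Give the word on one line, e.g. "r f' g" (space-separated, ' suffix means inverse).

  after r': (4 5)
  after g': (1 2 3)(4 5)
  after f: (2 3)

r' g' f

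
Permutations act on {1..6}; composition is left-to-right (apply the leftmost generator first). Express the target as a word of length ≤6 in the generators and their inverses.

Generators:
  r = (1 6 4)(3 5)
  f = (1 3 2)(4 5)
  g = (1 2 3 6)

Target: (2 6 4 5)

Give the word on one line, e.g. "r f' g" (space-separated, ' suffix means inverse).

  after r': (1 4 6)(3 5)
  after f: (1 5 2)(3 4 6)
  after g: (1 5 3 4)
  after f: (1 4 3 5 2)
  after r: (2 6 4 5)

r' f g f r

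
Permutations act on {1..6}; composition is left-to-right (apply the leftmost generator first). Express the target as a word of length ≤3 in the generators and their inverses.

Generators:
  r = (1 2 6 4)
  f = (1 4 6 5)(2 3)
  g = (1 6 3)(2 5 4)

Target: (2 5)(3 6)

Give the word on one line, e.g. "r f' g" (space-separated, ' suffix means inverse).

r r g'

  after r: (1 2 6 4)
  after r: (1 6)(2 4)
  after g': (2 5)(3 6)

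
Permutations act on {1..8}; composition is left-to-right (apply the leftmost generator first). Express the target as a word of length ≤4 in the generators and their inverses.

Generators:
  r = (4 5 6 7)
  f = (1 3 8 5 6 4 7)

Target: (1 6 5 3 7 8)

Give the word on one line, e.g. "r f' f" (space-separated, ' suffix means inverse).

f' r f'

  after f': (1 7 4 6 5 8 3)
  after r: (1 4 7 5 8 3)
  after f': (1 6 5 3 7 8)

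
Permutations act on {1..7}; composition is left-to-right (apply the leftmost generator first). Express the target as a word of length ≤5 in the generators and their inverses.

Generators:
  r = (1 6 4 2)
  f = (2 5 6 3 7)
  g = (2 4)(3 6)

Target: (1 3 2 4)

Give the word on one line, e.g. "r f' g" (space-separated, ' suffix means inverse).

  after g': (2 4)(3 6)
  after r': (1 2 6 3)
  after r': (1 4 6 3 2)
  after r': (1 6 3 4)
  after g: (1 3 2 4)

g' r' r' r' g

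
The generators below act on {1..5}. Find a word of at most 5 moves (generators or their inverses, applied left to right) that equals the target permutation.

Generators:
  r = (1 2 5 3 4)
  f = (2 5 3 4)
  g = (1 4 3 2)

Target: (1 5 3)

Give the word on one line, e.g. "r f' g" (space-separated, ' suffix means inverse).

  after r: (1 2 5 3 4)
  after f: (1 5 4)(2 3)
  after g: (1 5 3)

r f g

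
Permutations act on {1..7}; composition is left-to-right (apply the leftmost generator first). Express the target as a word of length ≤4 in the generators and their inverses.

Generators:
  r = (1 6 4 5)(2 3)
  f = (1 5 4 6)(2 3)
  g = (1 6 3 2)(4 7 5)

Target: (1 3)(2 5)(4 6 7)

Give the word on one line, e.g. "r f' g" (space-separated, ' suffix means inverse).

  after f': (1 6 4 5)(2 3)
  after g': (2 6 5)(4 7)
  after g': (1 2)(3 6 7 5)
  after r': (1 3)(2 5)(4 6 7)

f' g' g' r'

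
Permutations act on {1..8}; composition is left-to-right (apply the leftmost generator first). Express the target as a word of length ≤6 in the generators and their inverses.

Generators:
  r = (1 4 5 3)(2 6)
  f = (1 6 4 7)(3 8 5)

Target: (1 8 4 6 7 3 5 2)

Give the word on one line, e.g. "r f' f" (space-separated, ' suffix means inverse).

r' f' r f' f'

  after r': (1 3 5 4)(2 6)
  after f': (1 5 6 2)(3 8)(4 7)
  after r: (1 3 8)(2 4 7 5)
  after f': (1 5 2 6)(7 8)
  after f': (1 8 4 6 7 3 5 2)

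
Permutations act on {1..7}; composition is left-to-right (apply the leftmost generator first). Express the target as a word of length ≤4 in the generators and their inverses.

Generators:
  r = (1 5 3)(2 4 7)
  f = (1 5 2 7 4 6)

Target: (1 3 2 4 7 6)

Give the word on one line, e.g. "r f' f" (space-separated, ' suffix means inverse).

  after r': (1 3 5)(2 7 4)
  after f: (1 3 2 4 7 6)

r' f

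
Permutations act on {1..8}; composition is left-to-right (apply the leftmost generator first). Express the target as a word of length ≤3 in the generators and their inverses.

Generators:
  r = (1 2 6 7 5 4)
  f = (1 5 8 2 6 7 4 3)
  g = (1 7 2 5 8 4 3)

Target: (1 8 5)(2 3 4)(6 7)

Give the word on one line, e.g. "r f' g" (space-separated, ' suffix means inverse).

r' g'

  after r': (1 4 5 7 6 2)
  after g': (1 8 5)(2 3 4)(6 7)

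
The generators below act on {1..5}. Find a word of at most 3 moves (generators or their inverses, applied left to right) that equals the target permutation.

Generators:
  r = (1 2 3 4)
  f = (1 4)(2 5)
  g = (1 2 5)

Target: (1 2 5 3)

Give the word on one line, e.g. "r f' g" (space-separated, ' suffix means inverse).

g' r f

  after g': (1 5 2)
  after r: (1 5 3 4)
  after f: (1 2 5 3)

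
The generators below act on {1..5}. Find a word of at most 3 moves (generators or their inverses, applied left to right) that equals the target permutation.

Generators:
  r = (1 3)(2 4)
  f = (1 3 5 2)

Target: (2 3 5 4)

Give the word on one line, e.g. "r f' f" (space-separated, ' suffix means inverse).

  after f: (1 3 5 2)
  after r: (2 3 5 4)

f r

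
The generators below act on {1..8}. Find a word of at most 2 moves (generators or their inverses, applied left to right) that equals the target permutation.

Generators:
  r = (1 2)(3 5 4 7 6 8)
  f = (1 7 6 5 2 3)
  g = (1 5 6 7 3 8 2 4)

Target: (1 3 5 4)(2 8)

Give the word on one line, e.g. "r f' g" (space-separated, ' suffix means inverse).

  after f: (1 7 6 5 2 3)
  after g: (1 3 5 4)(2 8)

f g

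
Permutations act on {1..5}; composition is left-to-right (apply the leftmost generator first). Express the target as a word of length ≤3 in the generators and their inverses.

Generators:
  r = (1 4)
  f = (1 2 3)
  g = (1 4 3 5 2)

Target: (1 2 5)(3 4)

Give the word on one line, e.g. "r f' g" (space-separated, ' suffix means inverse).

r' g' f

  after r': (1 4)
  after g': (2 5 3 4)
  after f: (1 2 5)(3 4)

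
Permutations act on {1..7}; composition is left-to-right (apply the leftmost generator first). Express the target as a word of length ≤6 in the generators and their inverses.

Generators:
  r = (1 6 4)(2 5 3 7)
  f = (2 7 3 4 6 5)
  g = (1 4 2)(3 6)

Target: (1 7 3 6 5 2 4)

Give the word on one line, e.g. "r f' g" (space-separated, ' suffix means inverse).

  after r': (1 4 6)(2 7 3 5)
  after r': (1 6 4)(2 3)(5 7)
  after g: (1 3)(2 6)(5 7)
  after r: (1 7 3 6 5 2 4)

r' r' g r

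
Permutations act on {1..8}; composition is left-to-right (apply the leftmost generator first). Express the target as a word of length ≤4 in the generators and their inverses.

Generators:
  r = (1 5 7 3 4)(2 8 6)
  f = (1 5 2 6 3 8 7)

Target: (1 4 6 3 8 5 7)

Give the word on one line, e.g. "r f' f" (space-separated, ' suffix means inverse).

  after r': (1 4 3 7 5)(2 6 8)
  after f': (1 4 6 3 8 5 7)

r' f'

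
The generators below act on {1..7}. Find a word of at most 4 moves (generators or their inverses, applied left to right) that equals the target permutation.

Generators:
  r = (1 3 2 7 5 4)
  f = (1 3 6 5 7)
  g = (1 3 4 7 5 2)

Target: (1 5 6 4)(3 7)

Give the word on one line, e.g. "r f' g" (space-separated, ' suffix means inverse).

r' f' f' r'

  after r': (1 4 5 7 2 3)
  after f': (1 4 6 3 7 2)
  after f': (1 4 3 5 6)(2 7)
  after r': (1 5 6 4)(3 7)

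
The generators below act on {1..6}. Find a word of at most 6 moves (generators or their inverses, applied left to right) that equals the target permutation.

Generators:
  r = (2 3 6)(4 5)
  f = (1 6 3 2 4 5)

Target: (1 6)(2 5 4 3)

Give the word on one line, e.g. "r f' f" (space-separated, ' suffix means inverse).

  after f: (1 6 3 2 4 5)
  after r: (1 2 5)
  after f': (1 3 6)(2 4)
  after r: (1 6)(2 5 4 3)

f r f' r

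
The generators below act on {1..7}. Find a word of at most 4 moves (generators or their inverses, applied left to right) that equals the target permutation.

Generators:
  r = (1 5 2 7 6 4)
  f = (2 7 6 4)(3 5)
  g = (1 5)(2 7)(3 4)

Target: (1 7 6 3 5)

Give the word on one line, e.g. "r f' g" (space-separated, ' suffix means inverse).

  after f: (2 7 6 4)(3 5)
  after r': (1 4 5 3)
  after f: (1 2 7 6 4 3)
  after g: (1 7 6 3 5)

f r' f g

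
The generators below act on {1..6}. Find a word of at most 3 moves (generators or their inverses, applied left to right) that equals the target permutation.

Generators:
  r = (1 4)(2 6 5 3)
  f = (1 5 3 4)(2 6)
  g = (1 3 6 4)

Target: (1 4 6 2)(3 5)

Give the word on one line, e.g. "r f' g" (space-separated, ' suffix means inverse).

r' f r'

  after r': (1 4)(2 3 5 6)
  after f: (2 4 5)
  after r': (1 4 6 2)(3 5)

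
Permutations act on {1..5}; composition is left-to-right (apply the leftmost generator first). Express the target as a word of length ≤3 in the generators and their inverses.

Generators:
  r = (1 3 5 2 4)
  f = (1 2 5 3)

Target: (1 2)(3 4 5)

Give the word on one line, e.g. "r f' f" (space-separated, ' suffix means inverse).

r f' r

  after r: (1 3 5 2 4)
  after f': (1 5)(2 4 3)
  after r: (1 2)(3 4 5)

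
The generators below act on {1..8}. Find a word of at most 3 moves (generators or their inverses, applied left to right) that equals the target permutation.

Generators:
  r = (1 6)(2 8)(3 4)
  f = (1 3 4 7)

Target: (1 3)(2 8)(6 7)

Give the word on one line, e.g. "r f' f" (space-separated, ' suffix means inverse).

f r f'

  after f: (1 3 4 7)
  after r: (1 4 7 6)(2 8)
  after f': (1 3)(2 8)(6 7)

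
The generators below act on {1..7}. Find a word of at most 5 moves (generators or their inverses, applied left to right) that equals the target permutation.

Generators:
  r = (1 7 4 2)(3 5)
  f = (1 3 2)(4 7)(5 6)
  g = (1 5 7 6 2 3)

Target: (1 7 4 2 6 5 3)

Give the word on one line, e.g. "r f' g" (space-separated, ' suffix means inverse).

  after f: (1 3 2)(4 7)(5 6)
  after g': (1 2 3 6)(4 5 7)
  after f': (1 3 5 4 6 2)
  after r: (1 5 2 7 4 6)
  after g: (1 7 4 2 6 5 3)

f g' f' r g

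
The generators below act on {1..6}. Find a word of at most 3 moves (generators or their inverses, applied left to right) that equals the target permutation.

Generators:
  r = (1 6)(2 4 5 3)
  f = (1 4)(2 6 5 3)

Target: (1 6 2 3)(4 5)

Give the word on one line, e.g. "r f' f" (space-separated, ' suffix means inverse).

f' r' f

  after f': (1 4)(2 3 5 6)
  after r': (1 2 5)(3 4 6)
  after f: (1 6 2 3)(4 5)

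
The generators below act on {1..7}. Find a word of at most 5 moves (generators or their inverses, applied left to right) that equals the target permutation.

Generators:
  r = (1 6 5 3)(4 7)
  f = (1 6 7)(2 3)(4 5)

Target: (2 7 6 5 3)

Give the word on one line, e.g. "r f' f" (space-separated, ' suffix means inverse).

r f r' r' f

  after r: (1 6 5 3)(4 7)
  after f: (1 7 5 2 3 6 4)
  after r': (1 4 3)(2 5)(6 7)
  after r': (1 7)(2 6 4 5)
  after f: (2 7 6 5 3)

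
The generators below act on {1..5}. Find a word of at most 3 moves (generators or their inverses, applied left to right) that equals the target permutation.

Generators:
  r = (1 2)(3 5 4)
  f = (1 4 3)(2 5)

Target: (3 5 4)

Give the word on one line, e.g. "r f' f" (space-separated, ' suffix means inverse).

  after r': (1 2)(3 4 5)
  after r': (3 5 4)

r' r'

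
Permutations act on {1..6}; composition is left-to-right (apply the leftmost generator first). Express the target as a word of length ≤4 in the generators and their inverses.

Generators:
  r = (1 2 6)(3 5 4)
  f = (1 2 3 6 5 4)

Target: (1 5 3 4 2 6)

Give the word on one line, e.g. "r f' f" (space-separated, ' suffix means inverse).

f' r f f

  after f': (1 4 5 6 3 2)
  after r: (1 3 6 5)
  after f: (1 6 4)(2 3 5)
  after f: (1 5 3 4 2 6)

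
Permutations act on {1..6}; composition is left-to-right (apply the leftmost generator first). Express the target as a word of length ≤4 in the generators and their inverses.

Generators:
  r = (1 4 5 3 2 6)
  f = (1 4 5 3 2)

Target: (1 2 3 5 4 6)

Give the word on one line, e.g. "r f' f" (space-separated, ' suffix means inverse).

  after f': (1 2 3 5 4)
  after r': (1 3 4 6 2 5)
  after f: (1 2 3 5 4 6)

f' r' f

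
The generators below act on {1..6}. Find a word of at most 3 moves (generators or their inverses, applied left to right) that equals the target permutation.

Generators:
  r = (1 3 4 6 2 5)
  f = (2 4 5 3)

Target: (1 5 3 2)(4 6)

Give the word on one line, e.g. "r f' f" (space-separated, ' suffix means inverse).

f' r'

  after f': (2 3 5 4)
  after r': (1 5 3 2)(4 6)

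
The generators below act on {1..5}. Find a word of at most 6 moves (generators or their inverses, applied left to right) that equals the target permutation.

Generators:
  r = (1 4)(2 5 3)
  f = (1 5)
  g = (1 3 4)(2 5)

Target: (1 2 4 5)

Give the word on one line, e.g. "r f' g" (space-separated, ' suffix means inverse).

  after f': (1 5)
  after r': (1 2 3 5 4)
  after f': (1 2 3)(4 5)
  after g': (1 5 3 4 2)
  after g': (1 2 4 5)

f' r' f' g' g'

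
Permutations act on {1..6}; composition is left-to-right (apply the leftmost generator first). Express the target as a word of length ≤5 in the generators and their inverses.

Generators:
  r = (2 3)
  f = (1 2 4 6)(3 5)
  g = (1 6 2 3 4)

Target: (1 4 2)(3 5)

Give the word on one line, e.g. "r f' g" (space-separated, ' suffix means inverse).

f' f' f' r g

  after f': (1 6 4 2)(3 5)
  after f': (1 4)(2 6)
  after f': (1 2 4 6)(3 5)
  after r: (1 3 5 2 4 6)
  after g: (1 4 2)(3 5)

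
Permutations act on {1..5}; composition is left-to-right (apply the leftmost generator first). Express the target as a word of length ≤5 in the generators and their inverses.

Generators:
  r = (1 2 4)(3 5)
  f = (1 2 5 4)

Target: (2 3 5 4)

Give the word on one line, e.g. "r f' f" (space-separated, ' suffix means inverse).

  after f': (1 4 5 2)
  after r': (1 2 4 3 5)
  after f': (2 5 4 3)
  after r: (1 2 3 4 5)
  after f': (2 3 5 4)

f' r' f' r f'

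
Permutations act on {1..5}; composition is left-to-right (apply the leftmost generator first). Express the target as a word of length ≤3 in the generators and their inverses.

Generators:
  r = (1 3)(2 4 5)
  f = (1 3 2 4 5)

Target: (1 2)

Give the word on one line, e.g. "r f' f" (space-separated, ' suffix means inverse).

  after r': (1 3)(2 5 4)
  after f: (1 2)

r' f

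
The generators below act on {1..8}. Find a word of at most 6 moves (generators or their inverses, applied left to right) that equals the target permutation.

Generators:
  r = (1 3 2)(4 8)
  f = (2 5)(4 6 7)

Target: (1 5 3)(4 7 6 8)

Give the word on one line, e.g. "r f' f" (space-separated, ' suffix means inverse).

  after f': (2 5)(4 7 6)
  after r': (1 2 5 3)(4 7 6 8)
  after f: (1 5 3)(6 8)
  after f: (1 2 5 3)(4 6 8 7)
  after f: (1 5 3)(4 7 6 8)

f' r' f f f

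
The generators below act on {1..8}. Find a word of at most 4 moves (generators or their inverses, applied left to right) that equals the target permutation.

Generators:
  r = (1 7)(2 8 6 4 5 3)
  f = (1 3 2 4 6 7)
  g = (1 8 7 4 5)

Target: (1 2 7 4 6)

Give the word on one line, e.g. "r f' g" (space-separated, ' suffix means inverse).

r g' r'

  after r: (1 7)(2 8 6 4 5 3)
  after g': (1 8 6 7 5 3 2)
  after r': (1 2 7 4 6)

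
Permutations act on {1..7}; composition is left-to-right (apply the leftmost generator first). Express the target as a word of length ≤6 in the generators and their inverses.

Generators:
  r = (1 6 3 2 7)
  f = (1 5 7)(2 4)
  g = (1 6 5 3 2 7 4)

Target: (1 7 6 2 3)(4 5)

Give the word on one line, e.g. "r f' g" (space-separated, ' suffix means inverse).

  after g: (1 6 5 3 2 7 4)
  after f': (1 6)(2 5 3 4 7)
  after r: (1 3 4)(2 5)
  after r: (1 2 5 7)(3 4 6)
  after g: (1 7 6 2 3)(4 5)

g f' r r g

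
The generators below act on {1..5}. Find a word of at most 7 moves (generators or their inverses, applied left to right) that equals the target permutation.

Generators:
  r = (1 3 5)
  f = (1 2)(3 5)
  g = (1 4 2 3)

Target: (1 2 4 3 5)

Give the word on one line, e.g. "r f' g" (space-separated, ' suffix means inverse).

f' r' f' g' g'

  after f': (1 2)(3 5)
  after r': (1 2 5)
  after f': (2 3 5)
  after g': (1 3 5 4)
  after g': (1 2 4 3 5)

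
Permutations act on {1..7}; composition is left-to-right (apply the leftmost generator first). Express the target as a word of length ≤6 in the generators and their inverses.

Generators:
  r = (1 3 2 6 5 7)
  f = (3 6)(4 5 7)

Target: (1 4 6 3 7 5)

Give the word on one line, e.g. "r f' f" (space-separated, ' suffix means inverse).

  after f': (3 6)(4 7 5)
  after r: (1 3 5 4)(2 6)
  after f': (1 6 2 3 4)(5 7)
  after r: (1 5)(3 4)
  after f': (1 4 6 3 7 5)

f' r f' r f'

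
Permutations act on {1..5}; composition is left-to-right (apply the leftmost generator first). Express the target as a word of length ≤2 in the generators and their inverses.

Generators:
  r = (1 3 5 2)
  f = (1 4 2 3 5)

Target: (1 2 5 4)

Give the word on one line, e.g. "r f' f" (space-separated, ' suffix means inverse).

  after r: (1 3 5 2)
  after f': (1 2 5 4)

r f'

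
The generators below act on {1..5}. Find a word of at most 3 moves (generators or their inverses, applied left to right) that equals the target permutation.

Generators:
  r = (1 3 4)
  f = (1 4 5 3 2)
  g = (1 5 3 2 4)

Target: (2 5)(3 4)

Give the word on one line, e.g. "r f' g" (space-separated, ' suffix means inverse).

  after r: (1 3 4)
  after f': (1 5 4 2 3)
  after g': (2 5)(3 4)

r f' g'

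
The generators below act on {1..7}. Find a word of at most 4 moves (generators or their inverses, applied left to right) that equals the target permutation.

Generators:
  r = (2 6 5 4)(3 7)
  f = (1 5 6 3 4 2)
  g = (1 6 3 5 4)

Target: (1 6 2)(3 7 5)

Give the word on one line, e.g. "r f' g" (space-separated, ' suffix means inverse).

  after r': (2 4 5 6)(3 7)
  after g: (1 6 2)(3 7 5)

r' g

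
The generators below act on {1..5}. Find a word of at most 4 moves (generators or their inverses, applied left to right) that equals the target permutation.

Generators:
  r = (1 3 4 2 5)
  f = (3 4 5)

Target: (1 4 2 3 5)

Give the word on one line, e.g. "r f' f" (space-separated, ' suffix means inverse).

r f

  after r: (1 3 4 2 5)
  after f: (1 4 2 3 5)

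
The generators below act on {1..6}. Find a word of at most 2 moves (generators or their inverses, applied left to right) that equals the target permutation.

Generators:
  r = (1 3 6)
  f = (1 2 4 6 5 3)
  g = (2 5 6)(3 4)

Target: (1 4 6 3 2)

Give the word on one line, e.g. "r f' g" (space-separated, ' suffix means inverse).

f' g'

  after f': (1 3 5 6 4 2)
  after g': (1 4 6 3 2)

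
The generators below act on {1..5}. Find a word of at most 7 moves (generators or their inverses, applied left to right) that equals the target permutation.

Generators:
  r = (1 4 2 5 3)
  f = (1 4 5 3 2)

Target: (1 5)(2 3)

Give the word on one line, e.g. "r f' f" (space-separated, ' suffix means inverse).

  after r: (1 4 2 5 3)
  after r: (1 2 3 4 5)
  after f: (3 5 4)
  after r: (1 4)(2 5)
  after f: (1 5)(2 3)

r r f r f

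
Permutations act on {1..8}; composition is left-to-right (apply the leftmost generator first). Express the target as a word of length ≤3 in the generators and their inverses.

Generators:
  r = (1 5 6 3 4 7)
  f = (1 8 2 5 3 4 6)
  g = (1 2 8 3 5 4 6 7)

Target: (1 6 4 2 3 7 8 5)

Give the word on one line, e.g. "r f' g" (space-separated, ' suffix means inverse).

r g g

  after r: (1 5 6 3 4 7)
  after g: (1 4)(2 8 3 6 5 7)
  after g: (1 6 4 2 3 7 8 5)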